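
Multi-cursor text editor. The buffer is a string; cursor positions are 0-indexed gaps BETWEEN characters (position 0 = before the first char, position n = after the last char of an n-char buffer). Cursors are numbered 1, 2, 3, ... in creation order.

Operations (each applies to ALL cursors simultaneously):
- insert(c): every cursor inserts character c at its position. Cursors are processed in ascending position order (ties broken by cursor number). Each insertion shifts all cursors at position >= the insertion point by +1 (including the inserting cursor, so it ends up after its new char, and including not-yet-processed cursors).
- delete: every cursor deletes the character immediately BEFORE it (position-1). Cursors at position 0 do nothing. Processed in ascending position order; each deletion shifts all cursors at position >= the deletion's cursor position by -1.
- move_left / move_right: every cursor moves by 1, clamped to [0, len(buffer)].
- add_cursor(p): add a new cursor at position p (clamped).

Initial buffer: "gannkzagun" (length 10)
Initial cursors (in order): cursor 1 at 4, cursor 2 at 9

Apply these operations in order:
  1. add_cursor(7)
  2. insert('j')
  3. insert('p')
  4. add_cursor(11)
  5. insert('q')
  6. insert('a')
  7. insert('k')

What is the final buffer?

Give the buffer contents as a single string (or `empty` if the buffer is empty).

After op 1 (add_cursor(7)): buffer="gannkzagun" (len 10), cursors c1@4 c3@7 c2@9, authorship ..........
After op 2 (insert('j')): buffer="gannjkzajgujn" (len 13), cursors c1@5 c3@9 c2@12, authorship ....1...3..2.
After op 3 (insert('p')): buffer="gannjpkzajpgujpn" (len 16), cursors c1@6 c3@11 c2@15, authorship ....11...33..22.
After op 4 (add_cursor(11)): buffer="gannjpkzajpgujpn" (len 16), cursors c1@6 c3@11 c4@11 c2@15, authorship ....11...33..22.
After op 5 (insert('q')): buffer="gannjpqkzajpqqgujpqn" (len 20), cursors c1@7 c3@14 c4@14 c2@19, authorship ....111...3334..222.
After op 6 (insert('a')): buffer="gannjpqakzajpqqaagujpqan" (len 24), cursors c1@8 c3@17 c4@17 c2@23, authorship ....1111...333434..2222.
After op 7 (insert('k')): buffer="gannjpqakkzajpqqaakkgujpqakn" (len 28), cursors c1@9 c3@20 c4@20 c2@27, authorship ....11111...33343434..22222.

Answer: gannjpqakkzajpqqaakkgujpqakn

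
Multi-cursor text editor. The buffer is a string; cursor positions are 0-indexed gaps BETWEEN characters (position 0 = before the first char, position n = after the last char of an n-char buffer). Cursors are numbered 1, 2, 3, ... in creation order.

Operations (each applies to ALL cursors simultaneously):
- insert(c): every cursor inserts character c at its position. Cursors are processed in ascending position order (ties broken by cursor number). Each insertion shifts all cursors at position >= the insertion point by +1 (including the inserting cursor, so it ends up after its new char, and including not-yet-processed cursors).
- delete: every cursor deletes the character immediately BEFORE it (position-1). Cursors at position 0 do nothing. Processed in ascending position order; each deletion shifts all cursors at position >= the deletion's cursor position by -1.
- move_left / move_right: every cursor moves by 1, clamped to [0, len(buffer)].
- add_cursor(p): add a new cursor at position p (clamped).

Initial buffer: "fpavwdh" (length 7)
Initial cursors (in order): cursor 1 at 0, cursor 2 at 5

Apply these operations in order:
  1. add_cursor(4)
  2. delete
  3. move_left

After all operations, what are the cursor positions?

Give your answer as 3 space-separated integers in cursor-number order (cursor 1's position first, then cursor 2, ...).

After op 1 (add_cursor(4)): buffer="fpavwdh" (len 7), cursors c1@0 c3@4 c2@5, authorship .......
After op 2 (delete): buffer="fpadh" (len 5), cursors c1@0 c2@3 c3@3, authorship .....
After op 3 (move_left): buffer="fpadh" (len 5), cursors c1@0 c2@2 c3@2, authorship .....

Answer: 0 2 2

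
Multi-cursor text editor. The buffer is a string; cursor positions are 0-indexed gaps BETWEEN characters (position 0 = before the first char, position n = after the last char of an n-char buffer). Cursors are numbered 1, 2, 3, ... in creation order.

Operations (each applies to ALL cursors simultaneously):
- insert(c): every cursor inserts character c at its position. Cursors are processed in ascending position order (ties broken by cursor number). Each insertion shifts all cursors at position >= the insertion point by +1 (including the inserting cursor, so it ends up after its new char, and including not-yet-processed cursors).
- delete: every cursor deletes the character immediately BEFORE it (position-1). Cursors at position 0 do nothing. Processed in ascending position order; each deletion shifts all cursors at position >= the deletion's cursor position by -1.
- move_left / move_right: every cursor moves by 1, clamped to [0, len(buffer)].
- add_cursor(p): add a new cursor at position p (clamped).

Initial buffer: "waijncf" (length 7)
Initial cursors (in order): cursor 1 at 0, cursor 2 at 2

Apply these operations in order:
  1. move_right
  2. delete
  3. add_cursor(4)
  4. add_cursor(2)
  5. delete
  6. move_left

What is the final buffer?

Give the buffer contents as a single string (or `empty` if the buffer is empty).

Answer: nf

Derivation:
After op 1 (move_right): buffer="waijncf" (len 7), cursors c1@1 c2@3, authorship .......
After op 2 (delete): buffer="ajncf" (len 5), cursors c1@0 c2@1, authorship .....
After op 3 (add_cursor(4)): buffer="ajncf" (len 5), cursors c1@0 c2@1 c3@4, authorship .....
After op 4 (add_cursor(2)): buffer="ajncf" (len 5), cursors c1@0 c2@1 c4@2 c3@4, authorship .....
After op 5 (delete): buffer="nf" (len 2), cursors c1@0 c2@0 c4@0 c3@1, authorship ..
After op 6 (move_left): buffer="nf" (len 2), cursors c1@0 c2@0 c3@0 c4@0, authorship ..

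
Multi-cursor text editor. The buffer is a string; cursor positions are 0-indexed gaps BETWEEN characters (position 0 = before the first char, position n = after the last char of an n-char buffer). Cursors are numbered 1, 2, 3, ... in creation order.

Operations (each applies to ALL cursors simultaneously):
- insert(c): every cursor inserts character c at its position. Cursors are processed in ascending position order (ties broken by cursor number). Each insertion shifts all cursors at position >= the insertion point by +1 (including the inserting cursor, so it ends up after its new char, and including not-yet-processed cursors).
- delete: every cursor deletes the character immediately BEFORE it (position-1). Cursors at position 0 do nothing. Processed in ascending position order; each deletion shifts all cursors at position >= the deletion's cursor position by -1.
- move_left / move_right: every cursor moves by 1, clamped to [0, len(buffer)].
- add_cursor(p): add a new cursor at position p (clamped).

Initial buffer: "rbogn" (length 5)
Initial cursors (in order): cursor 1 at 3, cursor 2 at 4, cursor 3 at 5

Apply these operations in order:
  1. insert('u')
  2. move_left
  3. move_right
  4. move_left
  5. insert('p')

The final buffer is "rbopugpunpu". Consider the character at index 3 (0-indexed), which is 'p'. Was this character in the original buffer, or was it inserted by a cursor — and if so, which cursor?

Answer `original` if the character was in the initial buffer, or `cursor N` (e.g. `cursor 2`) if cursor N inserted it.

After op 1 (insert('u')): buffer="rbougunu" (len 8), cursors c1@4 c2@6 c3@8, authorship ...1.2.3
After op 2 (move_left): buffer="rbougunu" (len 8), cursors c1@3 c2@5 c3@7, authorship ...1.2.3
After op 3 (move_right): buffer="rbougunu" (len 8), cursors c1@4 c2@6 c3@8, authorship ...1.2.3
After op 4 (move_left): buffer="rbougunu" (len 8), cursors c1@3 c2@5 c3@7, authorship ...1.2.3
After op 5 (insert('p')): buffer="rbopugpunpu" (len 11), cursors c1@4 c2@7 c3@10, authorship ...11.22.33
Authorship (.=original, N=cursor N): . . . 1 1 . 2 2 . 3 3
Index 3: author = 1

Answer: cursor 1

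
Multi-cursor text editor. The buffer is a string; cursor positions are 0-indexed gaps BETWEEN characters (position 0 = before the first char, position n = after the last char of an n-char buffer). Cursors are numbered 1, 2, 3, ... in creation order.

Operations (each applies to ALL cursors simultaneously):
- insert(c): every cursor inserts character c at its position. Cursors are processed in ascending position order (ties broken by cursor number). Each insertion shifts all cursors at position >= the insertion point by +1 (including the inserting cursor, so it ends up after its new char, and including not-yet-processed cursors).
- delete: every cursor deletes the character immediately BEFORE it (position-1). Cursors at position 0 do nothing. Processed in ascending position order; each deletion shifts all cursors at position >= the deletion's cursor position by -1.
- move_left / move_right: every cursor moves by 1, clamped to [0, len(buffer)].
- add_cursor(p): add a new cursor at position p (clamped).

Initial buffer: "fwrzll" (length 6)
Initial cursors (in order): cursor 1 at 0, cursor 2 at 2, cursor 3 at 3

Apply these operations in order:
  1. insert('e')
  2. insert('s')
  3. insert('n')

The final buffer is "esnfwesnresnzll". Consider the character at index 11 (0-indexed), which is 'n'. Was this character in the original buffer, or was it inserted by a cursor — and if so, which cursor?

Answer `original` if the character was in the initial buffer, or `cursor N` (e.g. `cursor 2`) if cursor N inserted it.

Answer: cursor 3

Derivation:
After op 1 (insert('e')): buffer="efwerezll" (len 9), cursors c1@1 c2@4 c3@6, authorship 1..2.3...
After op 2 (insert('s')): buffer="esfwesreszll" (len 12), cursors c1@2 c2@6 c3@9, authorship 11..22.33...
After op 3 (insert('n')): buffer="esnfwesnresnzll" (len 15), cursors c1@3 c2@8 c3@12, authorship 111..222.333...
Authorship (.=original, N=cursor N): 1 1 1 . . 2 2 2 . 3 3 3 . . .
Index 11: author = 3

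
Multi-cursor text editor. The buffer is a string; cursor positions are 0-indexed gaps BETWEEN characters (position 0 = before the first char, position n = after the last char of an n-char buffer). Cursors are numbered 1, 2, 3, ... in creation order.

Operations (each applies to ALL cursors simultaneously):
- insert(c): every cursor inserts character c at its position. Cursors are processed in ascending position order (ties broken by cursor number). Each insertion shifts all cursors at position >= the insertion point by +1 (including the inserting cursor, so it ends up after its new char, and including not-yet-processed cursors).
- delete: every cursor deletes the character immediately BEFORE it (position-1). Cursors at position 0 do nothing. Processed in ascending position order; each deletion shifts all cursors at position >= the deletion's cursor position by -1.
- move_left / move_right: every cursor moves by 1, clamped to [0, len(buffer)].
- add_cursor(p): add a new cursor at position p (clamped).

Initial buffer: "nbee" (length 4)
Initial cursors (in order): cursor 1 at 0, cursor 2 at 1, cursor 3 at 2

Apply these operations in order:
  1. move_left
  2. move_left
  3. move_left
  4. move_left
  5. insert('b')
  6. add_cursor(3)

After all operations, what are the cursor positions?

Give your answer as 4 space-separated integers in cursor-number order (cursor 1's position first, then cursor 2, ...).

After op 1 (move_left): buffer="nbee" (len 4), cursors c1@0 c2@0 c3@1, authorship ....
After op 2 (move_left): buffer="nbee" (len 4), cursors c1@0 c2@0 c3@0, authorship ....
After op 3 (move_left): buffer="nbee" (len 4), cursors c1@0 c2@0 c3@0, authorship ....
After op 4 (move_left): buffer="nbee" (len 4), cursors c1@0 c2@0 c3@0, authorship ....
After op 5 (insert('b')): buffer="bbbnbee" (len 7), cursors c1@3 c2@3 c3@3, authorship 123....
After op 6 (add_cursor(3)): buffer="bbbnbee" (len 7), cursors c1@3 c2@3 c3@3 c4@3, authorship 123....

Answer: 3 3 3 3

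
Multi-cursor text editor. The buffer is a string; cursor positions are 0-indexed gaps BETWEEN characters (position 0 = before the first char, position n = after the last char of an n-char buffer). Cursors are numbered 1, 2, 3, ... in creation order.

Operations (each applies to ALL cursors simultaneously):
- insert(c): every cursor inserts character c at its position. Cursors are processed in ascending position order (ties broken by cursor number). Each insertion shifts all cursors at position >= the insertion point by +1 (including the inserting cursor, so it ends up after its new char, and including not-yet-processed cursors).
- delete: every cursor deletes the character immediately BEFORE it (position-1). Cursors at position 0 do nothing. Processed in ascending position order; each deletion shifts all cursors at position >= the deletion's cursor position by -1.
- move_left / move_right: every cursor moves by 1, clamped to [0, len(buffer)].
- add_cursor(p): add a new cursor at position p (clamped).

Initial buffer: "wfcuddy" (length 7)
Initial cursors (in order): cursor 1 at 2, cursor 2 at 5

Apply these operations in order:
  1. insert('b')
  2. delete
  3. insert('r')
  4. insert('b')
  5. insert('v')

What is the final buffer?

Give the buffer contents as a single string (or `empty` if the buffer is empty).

Answer: wfrbvcudrbvdy

Derivation:
After op 1 (insert('b')): buffer="wfbcudbdy" (len 9), cursors c1@3 c2@7, authorship ..1...2..
After op 2 (delete): buffer="wfcuddy" (len 7), cursors c1@2 c2@5, authorship .......
After op 3 (insert('r')): buffer="wfrcudrdy" (len 9), cursors c1@3 c2@7, authorship ..1...2..
After op 4 (insert('b')): buffer="wfrbcudrbdy" (len 11), cursors c1@4 c2@9, authorship ..11...22..
After op 5 (insert('v')): buffer="wfrbvcudrbvdy" (len 13), cursors c1@5 c2@11, authorship ..111...222..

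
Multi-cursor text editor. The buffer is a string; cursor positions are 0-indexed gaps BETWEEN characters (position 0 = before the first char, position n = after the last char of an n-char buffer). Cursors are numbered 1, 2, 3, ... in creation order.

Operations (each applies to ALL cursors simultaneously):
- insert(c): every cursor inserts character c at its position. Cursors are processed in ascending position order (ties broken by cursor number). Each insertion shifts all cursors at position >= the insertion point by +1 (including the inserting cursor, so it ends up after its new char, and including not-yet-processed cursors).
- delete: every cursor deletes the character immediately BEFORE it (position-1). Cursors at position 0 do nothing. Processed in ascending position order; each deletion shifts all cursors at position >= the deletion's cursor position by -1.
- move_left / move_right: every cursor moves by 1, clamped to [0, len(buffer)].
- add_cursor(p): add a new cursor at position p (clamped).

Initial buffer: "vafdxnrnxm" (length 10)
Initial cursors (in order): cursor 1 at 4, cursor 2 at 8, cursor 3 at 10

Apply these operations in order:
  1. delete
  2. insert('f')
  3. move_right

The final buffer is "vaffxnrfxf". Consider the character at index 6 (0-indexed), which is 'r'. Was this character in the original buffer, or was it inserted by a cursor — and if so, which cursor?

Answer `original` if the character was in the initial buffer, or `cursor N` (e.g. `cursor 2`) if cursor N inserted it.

After op 1 (delete): buffer="vafxnrx" (len 7), cursors c1@3 c2@6 c3@7, authorship .......
After op 2 (insert('f')): buffer="vaffxnrfxf" (len 10), cursors c1@4 c2@8 c3@10, authorship ...1...2.3
After op 3 (move_right): buffer="vaffxnrfxf" (len 10), cursors c1@5 c2@9 c3@10, authorship ...1...2.3
Authorship (.=original, N=cursor N): . . . 1 . . . 2 . 3
Index 6: author = original

Answer: original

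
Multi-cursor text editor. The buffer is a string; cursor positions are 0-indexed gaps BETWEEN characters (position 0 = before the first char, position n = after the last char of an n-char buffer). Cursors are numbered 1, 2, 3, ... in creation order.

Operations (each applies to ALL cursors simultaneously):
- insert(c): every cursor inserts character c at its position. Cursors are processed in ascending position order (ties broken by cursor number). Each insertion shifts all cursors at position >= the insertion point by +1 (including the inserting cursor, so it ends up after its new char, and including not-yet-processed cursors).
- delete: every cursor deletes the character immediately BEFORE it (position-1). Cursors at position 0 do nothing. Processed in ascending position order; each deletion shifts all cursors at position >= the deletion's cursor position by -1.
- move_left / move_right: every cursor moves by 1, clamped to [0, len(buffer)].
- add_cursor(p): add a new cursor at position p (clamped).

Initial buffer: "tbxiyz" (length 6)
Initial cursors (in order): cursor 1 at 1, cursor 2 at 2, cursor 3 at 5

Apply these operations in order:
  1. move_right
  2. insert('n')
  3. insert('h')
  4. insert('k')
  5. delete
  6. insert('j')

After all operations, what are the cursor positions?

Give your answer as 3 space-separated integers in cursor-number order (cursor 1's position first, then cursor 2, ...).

After op 1 (move_right): buffer="tbxiyz" (len 6), cursors c1@2 c2@3 c3@6, authorship ......
After op 2 (insert('n')): buffer="tbnxniyzn" (len 9), cursors c1@3 c2@5 c3@9, authorship ..1.2...3
After op 3 (insert('h')): buffer="tbnhxnhiyznh" (len 12), cursors c1@4 c2@7 c3@12, authorship ..11.22...33
After op 4 (insert('k')): buffer="tbnhkxnhkiyznhk" (len 15), cursors c1@5 c2@9 c3@15, authorship ..111.222...333
After op 5 (delete): buffer="tbnhxnhiyznh" (len 12), cursors c1@4 c2@7 c3@12, authorship ..11.22...33
After op 6 (insert('j')): buffer="tbnhjxnhjiyznhj" (len 15), cursors c1@5 c2@9 c3@15, authorship ..111.222...333

Answer: 5 9 15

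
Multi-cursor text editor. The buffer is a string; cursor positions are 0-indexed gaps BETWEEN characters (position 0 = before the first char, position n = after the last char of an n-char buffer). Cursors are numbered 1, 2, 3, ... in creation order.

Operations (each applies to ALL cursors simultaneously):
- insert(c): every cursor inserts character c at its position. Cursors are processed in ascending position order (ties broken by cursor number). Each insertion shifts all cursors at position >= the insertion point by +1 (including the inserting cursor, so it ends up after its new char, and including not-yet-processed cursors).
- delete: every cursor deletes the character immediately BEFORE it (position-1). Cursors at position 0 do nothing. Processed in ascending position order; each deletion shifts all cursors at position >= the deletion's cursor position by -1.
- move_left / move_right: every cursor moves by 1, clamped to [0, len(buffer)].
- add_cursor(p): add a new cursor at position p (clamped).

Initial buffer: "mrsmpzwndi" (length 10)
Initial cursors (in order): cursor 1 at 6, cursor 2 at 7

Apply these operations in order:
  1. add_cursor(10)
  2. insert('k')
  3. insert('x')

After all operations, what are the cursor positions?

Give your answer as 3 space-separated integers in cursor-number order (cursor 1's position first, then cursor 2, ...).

Answer: 8 11 16

Derivation:
After op 1 (add_cursor(10)): buffer="mrsmpzwndi" (len 10), cursors c1@6 c2@7 c3@10, authorship ..........
After op 2 (insert('k')): buffer="mrsmpzkwkndik" (len 13), cursors c1@7 c2@9 c3@13, authorship ......1.2...3
After op 3 (insert('x')): buffer="mrsmpzkxwkxndikx" (len 16), cursors c1@8 c2@11 c3@16, authorship ......11.22...33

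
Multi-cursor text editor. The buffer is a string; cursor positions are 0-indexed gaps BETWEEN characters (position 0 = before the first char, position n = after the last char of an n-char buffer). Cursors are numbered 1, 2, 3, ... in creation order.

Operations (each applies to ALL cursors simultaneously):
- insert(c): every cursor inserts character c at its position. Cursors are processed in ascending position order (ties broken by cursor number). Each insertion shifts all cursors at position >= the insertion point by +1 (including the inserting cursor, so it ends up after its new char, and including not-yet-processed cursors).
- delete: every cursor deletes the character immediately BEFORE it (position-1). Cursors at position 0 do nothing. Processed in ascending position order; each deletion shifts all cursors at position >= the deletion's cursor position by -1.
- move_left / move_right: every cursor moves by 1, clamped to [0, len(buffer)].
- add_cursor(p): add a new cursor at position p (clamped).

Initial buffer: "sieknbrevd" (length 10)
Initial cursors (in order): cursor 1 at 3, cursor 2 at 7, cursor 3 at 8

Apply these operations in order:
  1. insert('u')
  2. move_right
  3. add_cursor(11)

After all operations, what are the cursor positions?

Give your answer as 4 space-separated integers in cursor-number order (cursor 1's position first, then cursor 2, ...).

After op 1 (insert('u')): buffer="sieuknbrueuvd" (len 13), cursors c1@4 c2@9 c3@11, authorship ...1....2.3..
After op 2 (move_right): buffer="sieuknbrueuvd" (len 13), cursors c1@5 c2@10 c3@12, authorship ...1....2.3..
After op 3 (add_cursor(11)): buffer="sieuknbrueuvd" (len 13), cursors c1@5 c2@10 c4@11 c3@12, authorship ...1....2.3..

Answer: 5 10 12 11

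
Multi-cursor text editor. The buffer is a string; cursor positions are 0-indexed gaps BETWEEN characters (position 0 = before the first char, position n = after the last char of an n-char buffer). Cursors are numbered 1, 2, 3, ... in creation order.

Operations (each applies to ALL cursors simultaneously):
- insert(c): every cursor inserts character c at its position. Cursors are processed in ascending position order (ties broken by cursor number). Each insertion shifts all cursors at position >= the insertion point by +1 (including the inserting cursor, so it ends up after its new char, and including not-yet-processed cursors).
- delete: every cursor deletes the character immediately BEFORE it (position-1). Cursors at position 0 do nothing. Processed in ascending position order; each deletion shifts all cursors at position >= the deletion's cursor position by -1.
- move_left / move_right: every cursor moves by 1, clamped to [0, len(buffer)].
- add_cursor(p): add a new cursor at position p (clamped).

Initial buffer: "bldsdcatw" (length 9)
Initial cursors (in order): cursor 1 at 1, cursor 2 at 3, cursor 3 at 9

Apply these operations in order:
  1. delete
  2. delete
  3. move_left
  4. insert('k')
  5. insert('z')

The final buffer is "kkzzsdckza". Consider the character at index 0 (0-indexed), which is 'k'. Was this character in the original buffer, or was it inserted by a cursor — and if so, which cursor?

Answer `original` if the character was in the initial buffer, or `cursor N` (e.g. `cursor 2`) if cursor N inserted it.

After op 1 (delete): buffer="lsdcat" (len 6), cursors c1@0 c2@1 c3@6, authorship ......
After op 2 (delete): buffer="sdca" (len 4), cursors c1@0 c2@0 c3@4, authorship ....
After op 3 (move_left): buffer="sdca" (len 4), cursors c1@0 c2@0 c3@3, authorship ....
After op 4 (insert('k')): buffer="kksdcka" (len 7), cursors c1@2 c2@2 c3@6, authorship 12...3.
After op 5 (insert('z')): buffer="kkzzsdckza" (len 10), cursors c1@4 c2@4 c3@9, authorship 1212...33.
Authorship (.=original, N=cursor N): 1 2 1 2 . . . 3 3 .
Index 0: author = 1

Answer: cursor 1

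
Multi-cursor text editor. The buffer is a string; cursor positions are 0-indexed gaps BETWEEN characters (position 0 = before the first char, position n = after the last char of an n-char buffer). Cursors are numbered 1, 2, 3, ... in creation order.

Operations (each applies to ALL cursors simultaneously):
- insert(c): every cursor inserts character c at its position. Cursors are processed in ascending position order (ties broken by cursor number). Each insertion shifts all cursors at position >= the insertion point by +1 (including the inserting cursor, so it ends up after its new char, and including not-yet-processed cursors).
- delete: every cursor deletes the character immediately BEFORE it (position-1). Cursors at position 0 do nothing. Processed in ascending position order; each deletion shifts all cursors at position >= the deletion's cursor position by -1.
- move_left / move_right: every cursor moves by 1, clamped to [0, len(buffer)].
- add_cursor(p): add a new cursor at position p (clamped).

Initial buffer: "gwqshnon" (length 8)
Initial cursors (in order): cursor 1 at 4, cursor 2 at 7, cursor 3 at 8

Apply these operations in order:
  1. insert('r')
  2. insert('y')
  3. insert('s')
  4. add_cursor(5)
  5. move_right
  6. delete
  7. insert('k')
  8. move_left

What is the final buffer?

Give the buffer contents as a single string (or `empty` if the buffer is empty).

Answer: gwqsrksknoryskryk

Derivation:
After op 1 (insert('r')): buffer="gwqsrhnornr" (len 11), cursors c1@5 c2@9 c3@11, authorship ....1...2.3
After op 2 (insert('y')): buffer="gwqsryhnorynry" (len 14), cursors c1@6 c2@11 c3@14, authorship ....11...22.33
After op 3 (insert('s')): buffer="gwqsryshnorysnrys" (len 17), cursors c1@7 c2@13 c3@17, authorship ....111...222.333
After op 4 (add_cursor(5)): buffer="gwqsryshnorysnrys" (len 17), cursors c4@5 c1@7 c2@13 c3@17, authorship ....111...222.333
After op 5 (move_right): buffer="gwqsryshnorysnrys" (len 17), cursors c4@6 c1@8 c2@14 c3@17, authorship ....111...222.333
After op 6 (delete): buffer="gwqsrsnorysry" (len 13), cursors c4@5 c1@6 c2@11 c3@13, authorship ....11..22233
After op 7 (insert('k')): buffer="gwqsrksknoryskryk" (len 17), cursors c4@6 c1@8 c2@14 c3@17, authorship ....1411..2222333
After op 8 (move_left): buffer="gwqsrksknoryskryk" (len 17), cursors c4@5 c1@7 c2@13 c3@16, authorship ....1411..2222333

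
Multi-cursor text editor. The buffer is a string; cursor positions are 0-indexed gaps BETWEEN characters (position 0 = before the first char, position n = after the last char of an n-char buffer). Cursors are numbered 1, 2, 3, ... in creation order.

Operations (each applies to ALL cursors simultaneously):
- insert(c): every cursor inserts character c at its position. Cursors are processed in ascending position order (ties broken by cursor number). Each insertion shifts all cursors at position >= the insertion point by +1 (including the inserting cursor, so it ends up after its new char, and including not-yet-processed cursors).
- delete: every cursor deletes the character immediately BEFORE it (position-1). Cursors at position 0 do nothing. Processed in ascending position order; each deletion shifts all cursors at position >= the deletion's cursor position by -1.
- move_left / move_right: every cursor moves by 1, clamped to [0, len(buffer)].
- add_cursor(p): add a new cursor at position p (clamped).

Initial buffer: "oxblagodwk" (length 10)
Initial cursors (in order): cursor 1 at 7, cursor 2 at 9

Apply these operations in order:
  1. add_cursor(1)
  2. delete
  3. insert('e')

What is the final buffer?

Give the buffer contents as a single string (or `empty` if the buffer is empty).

Answer: exblagedek

Derivation:
After op 1 (add_cursor(1)): buffer="oxblagodwk" (len 10), cursors c3@1 c1@7 c2@9, authorship ..........
After op 2 (delete): buffer="xblagdk" (len 7), cursors c3@0 c1@5 c2@6, authorship .......
After op 3 (insert('e')): buffer="exblagedek" (len 10), cursors c3@1 c1@7 c2@9, authorship 3.....1.2.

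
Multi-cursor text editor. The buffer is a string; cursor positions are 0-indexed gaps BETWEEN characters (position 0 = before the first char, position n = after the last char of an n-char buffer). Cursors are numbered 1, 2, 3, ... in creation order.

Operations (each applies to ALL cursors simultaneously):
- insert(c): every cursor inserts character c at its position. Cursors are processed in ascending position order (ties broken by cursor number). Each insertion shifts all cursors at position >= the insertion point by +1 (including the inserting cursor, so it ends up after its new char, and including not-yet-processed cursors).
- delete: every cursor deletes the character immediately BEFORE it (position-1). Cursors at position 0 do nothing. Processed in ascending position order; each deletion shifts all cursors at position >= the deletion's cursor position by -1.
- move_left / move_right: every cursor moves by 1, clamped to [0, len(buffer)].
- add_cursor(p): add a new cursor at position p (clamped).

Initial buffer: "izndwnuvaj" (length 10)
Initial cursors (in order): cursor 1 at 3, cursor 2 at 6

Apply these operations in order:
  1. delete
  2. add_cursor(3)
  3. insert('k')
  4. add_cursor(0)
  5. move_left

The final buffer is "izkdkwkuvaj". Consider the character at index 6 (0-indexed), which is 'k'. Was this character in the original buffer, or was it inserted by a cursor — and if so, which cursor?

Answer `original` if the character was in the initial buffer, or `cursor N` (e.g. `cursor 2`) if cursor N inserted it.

Answer: cursor 2

Derivation:
After op 1 (delete): buffer="izdwuvaj" (len 8), cursors c1@2 c2@4, authorship ........
After op 2 (add_cursor(3)): buffer="izdwuvaj" (len 8), cursors c1@2 c3@3 c2@4, authorship ........
After op 3 (insert('k')): buffer="izkdkwkuvaj" (len 11), cursors c1@3 c3@5 c2@7, authorship ..1.3.2....
After op 4 (add_cursor(0)): buffer="izkdkwkuvaj" (len 11), cursors c4@0 c1@3 c3@5 c2@7, authorship ..1.3.2....
After op 5 (move_left): buffer="izkdkwkuvaj" (len 11), cursors c4@0 c1@2 c3@4 c2@6, authorship ..1.3.2....
Authorship (.=original, N=cursor N): . . 1 . 3 . 2 . . . .
Index 6: author = 2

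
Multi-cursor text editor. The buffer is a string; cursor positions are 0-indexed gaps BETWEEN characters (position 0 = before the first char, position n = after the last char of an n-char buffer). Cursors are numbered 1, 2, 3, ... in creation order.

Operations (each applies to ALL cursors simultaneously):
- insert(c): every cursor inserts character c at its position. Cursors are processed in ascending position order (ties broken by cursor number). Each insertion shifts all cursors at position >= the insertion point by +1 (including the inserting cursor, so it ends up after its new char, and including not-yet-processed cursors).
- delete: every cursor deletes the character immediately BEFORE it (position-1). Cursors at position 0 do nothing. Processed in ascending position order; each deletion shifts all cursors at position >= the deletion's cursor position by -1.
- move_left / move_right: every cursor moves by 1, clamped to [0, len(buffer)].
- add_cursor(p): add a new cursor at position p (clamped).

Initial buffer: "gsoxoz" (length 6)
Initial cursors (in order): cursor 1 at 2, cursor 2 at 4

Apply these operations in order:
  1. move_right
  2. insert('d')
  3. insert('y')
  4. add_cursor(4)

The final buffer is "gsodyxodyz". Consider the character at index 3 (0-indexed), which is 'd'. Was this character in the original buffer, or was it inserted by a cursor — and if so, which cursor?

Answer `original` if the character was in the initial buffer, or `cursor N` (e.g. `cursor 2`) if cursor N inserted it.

Answer: cursor 1

Derivation:
After op 1 (move_right): buffer="gsoxoz" (len 6), cursors c1@3 c2@5, authorship ......
After op 2 (insert('d')): buffer="gsodxodz" (len 8), cursors c1@4 c2@7, authorship ...1..2.
After op 3 (insert('y')): buffer="gsodyxodyz" (len 10), cursors c1@5 c2@9, authorship ...11..22.
After op 4 (add_cursor(4)): buffer="gsodyxodyz" (len 10), cursors c3@4 c1@5 c2@9, authorship ...11..22.
Authorship (.=original, N=cursor N): . . . 1 1 . . 2 2 .
Index 3: author = 1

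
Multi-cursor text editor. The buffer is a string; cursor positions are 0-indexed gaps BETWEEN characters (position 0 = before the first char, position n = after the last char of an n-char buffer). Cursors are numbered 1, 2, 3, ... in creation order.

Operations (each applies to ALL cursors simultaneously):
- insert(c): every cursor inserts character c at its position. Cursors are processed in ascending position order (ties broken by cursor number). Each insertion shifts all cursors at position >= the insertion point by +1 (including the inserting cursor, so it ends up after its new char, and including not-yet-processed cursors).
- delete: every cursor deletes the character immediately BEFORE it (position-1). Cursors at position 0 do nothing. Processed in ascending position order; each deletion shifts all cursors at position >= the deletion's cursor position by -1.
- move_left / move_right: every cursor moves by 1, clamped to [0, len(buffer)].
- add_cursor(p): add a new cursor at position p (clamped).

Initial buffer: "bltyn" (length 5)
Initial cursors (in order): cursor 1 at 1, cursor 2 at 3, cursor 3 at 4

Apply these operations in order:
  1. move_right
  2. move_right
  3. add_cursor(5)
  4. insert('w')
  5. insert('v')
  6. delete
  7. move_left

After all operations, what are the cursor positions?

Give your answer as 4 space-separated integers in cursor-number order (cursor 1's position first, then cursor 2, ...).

After op 1 (move_right): buffer="bltyn" (len 5), cursors c1@2 c2@4 c3@5, authorship .....
After op 2 (move_right): buffer="bltyn" (len 5), cursors c1@3 c2@5 c3@5, authorship .....
After op 3 (add_cursor(5)): buffer="bltyn" (len 5), cursors c1@3 c2@5 c3@5 c4@5, authorship .....
After op 4 (insert('w')): buffer="bltwynwww" (len 9), cursors c1@4 c2@9 c3@9 c4@9, authorship ...1..234
After op 5 (insert('v')): buffer="bltwvynwwwvvv" (len 13), cursors c1@5 c2@13 c3@13 c4@13, authorship ...11..234234
After op 6 (delete): buffer="bltwynwww" (len 9), cursors c1@4 c2@9 c3@9 c4@9, authorship ...1..234
After op 7 (move_left): buffer="bltwynwww" (len 9), cursors c1@3 c2@8 c3@8 c4@8, authorship ...1..234

Answer: 3 8 8 8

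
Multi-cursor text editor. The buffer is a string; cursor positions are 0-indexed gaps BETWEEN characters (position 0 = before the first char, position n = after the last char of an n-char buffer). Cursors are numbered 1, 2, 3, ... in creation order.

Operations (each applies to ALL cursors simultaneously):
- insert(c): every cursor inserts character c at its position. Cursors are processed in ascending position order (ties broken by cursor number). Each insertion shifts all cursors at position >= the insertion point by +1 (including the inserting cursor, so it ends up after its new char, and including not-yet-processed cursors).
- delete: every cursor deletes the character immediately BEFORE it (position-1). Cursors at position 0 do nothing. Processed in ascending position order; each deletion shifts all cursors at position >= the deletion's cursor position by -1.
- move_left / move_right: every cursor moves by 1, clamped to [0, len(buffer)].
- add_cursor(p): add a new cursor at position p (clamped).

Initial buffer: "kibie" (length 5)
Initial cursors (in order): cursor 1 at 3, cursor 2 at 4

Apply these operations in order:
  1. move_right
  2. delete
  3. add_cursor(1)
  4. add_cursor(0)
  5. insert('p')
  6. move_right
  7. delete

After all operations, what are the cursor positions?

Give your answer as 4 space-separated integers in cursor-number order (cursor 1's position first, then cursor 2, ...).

After op 1 (move_right): buffer="kibie" (len 5), cursors c1@4 c2@5, authorship .....
After op 2 (delete): buffer="kib" (len 3), cursors c1@3 c2@3, authorship ...
After op 3 (add_cursor(1)): buffer="kib" (len 3), cursors c3@1 c1@3 c2@3, authorship ...
After op 4 (add_cursor(0)): buffer="kib" (len 3), cursors c4@0 c3@1 c1@3 c2@3, authorship ...
After op 5 (insert('p')): buffer="pkpibpp" (len 7), cursors c4@1 c3@3 c1@7 c2@7, authorship 4.3..12
After op 6 (move_right): buffer="pkpibpp" (len 7), cursors c4@2 c3@4 c1@7 c2@7, authorship 4.3..12
After op 7 (delete): buffer="ppb" (len 3), cursors c4@1 c3@2 c1@3 c2@3, authorship 43.

Answer: 3 3 2 1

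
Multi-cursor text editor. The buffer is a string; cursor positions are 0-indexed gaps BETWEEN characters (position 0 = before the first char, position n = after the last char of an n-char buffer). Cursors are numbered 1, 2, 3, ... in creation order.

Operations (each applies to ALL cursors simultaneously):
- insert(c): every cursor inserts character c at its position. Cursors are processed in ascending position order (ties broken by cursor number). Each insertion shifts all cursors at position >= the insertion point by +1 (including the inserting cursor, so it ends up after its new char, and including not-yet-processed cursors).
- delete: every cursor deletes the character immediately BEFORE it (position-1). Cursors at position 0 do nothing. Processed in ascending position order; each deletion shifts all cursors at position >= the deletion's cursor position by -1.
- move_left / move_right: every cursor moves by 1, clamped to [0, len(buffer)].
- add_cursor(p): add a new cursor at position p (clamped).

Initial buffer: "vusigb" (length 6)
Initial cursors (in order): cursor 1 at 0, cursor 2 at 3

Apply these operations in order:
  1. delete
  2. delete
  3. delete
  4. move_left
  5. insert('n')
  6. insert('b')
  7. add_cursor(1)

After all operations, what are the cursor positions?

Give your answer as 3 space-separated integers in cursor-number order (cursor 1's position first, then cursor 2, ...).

After op 1 (delete): buffer="vuigb" (len 5), cursors c1@0 c2@2, authorship .....
After op 2 (delete): buffer="vigb" (len 4), cursors c1@0 c2@1, authorship ....
After op 3 (delete): buffer="igb" (len 3), cursors c1@0 c2@0, authorship ...
After op 4 (move_left): buffer="igb" (len 3), cursors c1@0 c2@0, authorship ...
After op 5 (insert('n')): buffer="nnigb" (len 5), cursors c1@2 c2@2, authorship 12...
After op 6 (insert('b')): buffer="nnbbigb" (len 7), cursors c1@4 c2@4, authorship 1212...
After op 7 (add_cursor(1)): buffer="nnbbigb" (len 7), cursors c3@1 c1@4 c2@4, authorship 1212...

Answer: 4 4 1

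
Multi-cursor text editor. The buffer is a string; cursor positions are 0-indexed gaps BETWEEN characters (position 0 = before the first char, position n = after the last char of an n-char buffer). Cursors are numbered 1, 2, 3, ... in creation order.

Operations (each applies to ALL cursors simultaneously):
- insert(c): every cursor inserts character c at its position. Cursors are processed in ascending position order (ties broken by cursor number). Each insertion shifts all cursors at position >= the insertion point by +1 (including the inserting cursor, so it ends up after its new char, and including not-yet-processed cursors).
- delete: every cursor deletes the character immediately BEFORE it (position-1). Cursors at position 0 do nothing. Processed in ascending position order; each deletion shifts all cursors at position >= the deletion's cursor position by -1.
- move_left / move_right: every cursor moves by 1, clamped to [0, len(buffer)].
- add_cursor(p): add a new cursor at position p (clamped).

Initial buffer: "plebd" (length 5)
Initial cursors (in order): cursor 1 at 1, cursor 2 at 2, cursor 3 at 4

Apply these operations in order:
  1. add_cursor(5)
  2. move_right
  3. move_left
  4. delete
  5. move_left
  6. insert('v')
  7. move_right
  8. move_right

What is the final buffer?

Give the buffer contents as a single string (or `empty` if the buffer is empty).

Answer: vvvvd

Derivation:
After op 1 (add_cursor(5)): buffer="plebd" (len 5), cursors c1@1 c2@2 c3@4 c4@5, authorship .....
After op 2 (move_right): buffer="plebd" (len 5), cursors c1@2 c2@3 c3@5 c4@5, authorship .....
After op 3 (move_left): buffer="plebd" (len 5), cursors c1@1 c2@2 c3@4 c4@4, authorship .....
After op 4 (delete): buffer="d" (len 1), cursors c1@0 c2@0 c3@0 c4@0, authorship .
After op 5 (move_left): buffer="d" (len 1), cursors c1@0 c2@0 c3@0 c4@0, authorship .
After op 6 (insert('v')): buffer="vvvvd" (len 5), cursors c1@4 c2@4 c3@4 c4@4, authorship 1234.
After op 7 (move_right): buffer="vvvvd" (len 5), cursors c1@5 c2@5 c3@5 c4@5, authorship 1234.
After op 8 (move_right): buffer="vvvvd" (len 5), cursors c1@5 c2@5 c3@5 c4@5, authorship 1234.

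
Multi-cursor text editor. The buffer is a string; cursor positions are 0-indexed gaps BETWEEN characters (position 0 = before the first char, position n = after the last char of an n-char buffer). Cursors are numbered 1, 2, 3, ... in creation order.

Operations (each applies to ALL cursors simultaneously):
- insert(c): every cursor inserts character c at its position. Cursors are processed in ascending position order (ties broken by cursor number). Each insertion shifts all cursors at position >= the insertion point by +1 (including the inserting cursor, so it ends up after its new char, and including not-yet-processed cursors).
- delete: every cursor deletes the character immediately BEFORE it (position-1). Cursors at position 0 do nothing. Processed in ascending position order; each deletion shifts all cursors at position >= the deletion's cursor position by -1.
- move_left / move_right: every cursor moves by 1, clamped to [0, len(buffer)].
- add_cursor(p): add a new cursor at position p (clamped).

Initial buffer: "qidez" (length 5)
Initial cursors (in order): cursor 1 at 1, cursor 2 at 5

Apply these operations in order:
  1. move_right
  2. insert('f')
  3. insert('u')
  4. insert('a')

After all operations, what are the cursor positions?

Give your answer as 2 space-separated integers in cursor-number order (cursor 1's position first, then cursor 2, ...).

After op 1 (move_right): buffer="qidez" (len 5), cursors c1@2 c2@5, authorship .....
After op 2 (insert('f')): buffer="qifdezf" (len 7), cursors c1@3 c2@7, authorship ..1...2
After op 3 (insert('u')): buffer="qifudezfu" (len 9), cursors c1@4 c2@9, authorship ..11...22
After op 4 (insert('a')): buffer="qifuadezfua" (len 11), cursors c1@5 c2@11, authorship ..111...222

Answer: 5 11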